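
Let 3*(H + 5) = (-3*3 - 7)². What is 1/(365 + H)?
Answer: 3/1336 ≈ 0.0022455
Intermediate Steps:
H = 241/3 (H = -5 + (-3*3 - 7)²/3 = -5 + (-9 - 7)²/3 = -5 + (⅓)*(-16)² = -5 + (⅓)*256 = -5 + 256/3 = 241/3 ≈ 80.333)
1/(365 + H) = 1/(365 + 241/3) = 1/(1336/3) = 3/1336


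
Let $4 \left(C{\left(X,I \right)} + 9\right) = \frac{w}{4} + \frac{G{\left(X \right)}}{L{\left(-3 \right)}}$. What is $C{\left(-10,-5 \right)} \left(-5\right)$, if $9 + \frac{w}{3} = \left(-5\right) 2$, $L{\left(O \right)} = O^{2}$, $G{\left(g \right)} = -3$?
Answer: $\frac{3035}{48} \approx 63.229$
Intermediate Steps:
$w = -57$ ($w = -27 + 3 \left(\left(-5\right) 2\right) = -27 + 3 \left(-10\right) = -27 - 30 = -57$)
$C{\left(X,I \right)} = - \frac{607}{48}$ ($C{\left(X,I \right)} = -9 + \frac{- \frac{57}{4} - \frac{3}{\left(-3\right)^{2}}}{4} = -9 + \frac{\left(-57\right) \frac{1}{4} - \frac{3}{9}}{4} = -9 + \frac{- \frac{57}{4} - \frac{1}{3}}{4} = -9 + \frac{1}{4} \left(- \frac{175}{12}\right) = -9 - \frac{175}{48} = - \frac{607}{48}$)
$C{\left(-10,-5 \right)} \left(-5\right) = \left(- \frac{607}{48}\right) \left(-5\right) = \frac{3035}{48}$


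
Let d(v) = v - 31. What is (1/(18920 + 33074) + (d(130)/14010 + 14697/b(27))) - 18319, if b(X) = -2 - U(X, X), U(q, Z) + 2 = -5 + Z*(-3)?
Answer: -94741373317167/5220457570 ≈ -18148.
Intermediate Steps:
U(q, Z) = -7 - 3*Z (U(q, Z) = -2 + (-5 + Z*(-3)) = -2 + (-5 - 3*Z) = -7 - 3*Z)
b(X) = 5 + 3*X (b(X) = -2 - (-7 - 3*X) = -2 + (7 + 3*X) = 5 + 3*X)
d(v) = -31 + v
(1/(18920 + 33074) + (d(130)/14010 + 14697/b(27))) - 18319 = (1/(18920 + 33074) + ((-31 + 130)/14010 + 14697/(5 + 3*27))) - 18319 = (1/51994 + (99*(1/14010) + 14697/(5 + 81))) - 18319 = (1/51994 + (33/4670 + 14697/86)) - 18319 = (1/51994 + 17159457/100405) - 18319 = 892188907663/5220457570 - 18319 = -94741373317167/5220457570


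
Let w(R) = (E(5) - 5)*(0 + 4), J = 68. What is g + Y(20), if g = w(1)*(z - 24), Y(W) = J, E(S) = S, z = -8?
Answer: 68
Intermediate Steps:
Y(W) = 68
w(R) = 0 (w(R) = (5 - 5)*(0 + 4) = 0*4 = 0)
g = 0 (g = 0*(-8 - 24) = 0*(-32) = 0)
g + Y(20) = 0 + 68 = 68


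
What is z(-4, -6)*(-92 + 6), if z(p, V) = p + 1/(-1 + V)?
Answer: 2494/7 ≈ 356.29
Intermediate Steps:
z(-4, -6)*(-92 + 6) = ((1 - 1*(-4) - 6*(-4))/(-1 - 6))*(-92 + 6) = ((1 + 4 + 24)/(-7))*(-86) = -⅐*29*(-86) = -29/7*(-86) = 2494/7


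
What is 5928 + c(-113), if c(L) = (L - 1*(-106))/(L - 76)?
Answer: 160057/27 ≈ 5928.0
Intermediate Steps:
c(L) = (106 + L)/(-76 + L) (c(L) = (L + 106)/(-76 + L) = (106 + L)/(-76 + L))
5928 + c(-113) = 5928 + (106 - 113)/(-76 - 113) = 5928 - 7/(-189) = 5928 - 1/189*(-7) = 5928 + 1/27 = 160057/27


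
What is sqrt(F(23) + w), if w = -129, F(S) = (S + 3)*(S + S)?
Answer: sqrt(1067) ≈ 32.665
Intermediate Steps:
F(S) = 2*S*(3 + S) (F(S) = (3 + S)*(2*S) = 2*S*(3 + S))
sqrt(F(23) + w) = sqrt(2*23*(3 + 23) - 129) = sqrt(2*23*26 - 129) = sqrt(1196 - 129) = sqrt(1067)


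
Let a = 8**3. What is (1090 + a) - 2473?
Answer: -871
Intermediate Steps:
a = 512
(1090 + a) - 2473 = (1090 + 512) - 2473 = 1602 - 2473 = -871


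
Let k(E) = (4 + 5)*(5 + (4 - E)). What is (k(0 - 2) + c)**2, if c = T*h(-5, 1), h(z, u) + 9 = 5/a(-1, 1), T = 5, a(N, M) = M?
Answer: 6241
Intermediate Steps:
k(E) = 81 - 9*E (k(E) = 9*(9 - E) = 81 - 9*E)
h(z, u) = -4 (h(z, u) = -9 + 5/1 = -9 + 5*1 = -9 + 5 = -4)
c = -20 (c = 5*(-4) = -20)
(k(0 - 2) + c)**2 = ((81 - 9*(0 - 2)) - 20)**2 = ((81 - 9*(-2)) - 20)**2 = ((81 + 18) - 20)**2 = (99 - 20)**2 = 79**2 = 6241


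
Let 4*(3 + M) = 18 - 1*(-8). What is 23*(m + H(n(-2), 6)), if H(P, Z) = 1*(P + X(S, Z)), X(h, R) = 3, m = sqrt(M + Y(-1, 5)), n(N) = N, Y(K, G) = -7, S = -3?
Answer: 23 + 23*I*sqrt(14)/2 ≈ 23.0 + 43.029*I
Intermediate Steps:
M = 7/2 (M = -3 + (18 - 1*(-8))/4 = -3 + (18 + 8)/4 = -3 + (1/4)*26 = -3 + 13/2 = 7/2 ≈ 3.5000)
m = I*sqrt(14)/2 (m = sqrt(7/2 - 7) = sqrt(-7/2) = I*sqrt(14)/2 ≈ 1.8708*I)
H(P, Z) = 3 + P (H(P, Z) = 1*(P + 3) = 1*(3 + P) = 3 + P)
23*(m + H(n(-2), 6)) = 23*(I*sqrt(14)/2 + (3 - 2)) = 23*(I*sqrt(14)/2 + 1) = 23*(1 + I*sqrt(14)/2) = 23 + 23*I*sqrt(14)/2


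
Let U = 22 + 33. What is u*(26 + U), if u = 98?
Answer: 7938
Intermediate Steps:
U = 55
u*(26 + U) = 98*(26 + 55) = 98*81 = 7938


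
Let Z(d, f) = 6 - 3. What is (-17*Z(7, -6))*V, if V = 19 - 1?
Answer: -918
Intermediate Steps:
Z(d, f) = 3
V = 18
(-17*Z(7, -6))*V = -17*3*18 = -51*18 = -918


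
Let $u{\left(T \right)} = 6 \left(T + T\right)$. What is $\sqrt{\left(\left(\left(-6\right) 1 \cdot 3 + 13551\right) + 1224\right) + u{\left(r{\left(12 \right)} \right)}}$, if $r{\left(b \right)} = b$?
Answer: $\sqrt{14901} \approx 122.07$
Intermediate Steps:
$u{\left(T \right)} = 12 T$ ($u{\left(T \right)} = 6 \cdot 2 T = 12 T$)
$\sqrt{\left(\left(\left(-6\right) 1 \cdot 3 + 13551\right) + 1224\right) + u{\left(r{\left(12 \right)} \right)}} = \sqrt{\left(\left(\left(-6\right) 1 \cdot 3 + 13551\right) + 1224\right) + 12 \cdot 12} = \sqrt{\left(\left(\left(-6\right) 3 + 13551\right) + 1224\right) + 144} = \sqrt{\left(\left(-18 + 13551\right) + 1224\right) + 144} = \sqrt{\left(13533 + 1224\right) + 144} = \sqrt{14757 + 144} = \sqrt{14901}$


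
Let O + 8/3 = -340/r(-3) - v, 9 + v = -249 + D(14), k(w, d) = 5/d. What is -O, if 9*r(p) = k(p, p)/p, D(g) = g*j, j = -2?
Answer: 15674/3 ≈ 5224.7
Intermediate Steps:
D(g) = -2*g (D(g) = g*(-2) = -2*g)
r(p) = 5/(9*p²) (r(p) = ((5/p)/p)/9 = (5/p²)/9 = 5/(9*p²))
v = -286 (v = -9 + (-249 - 2*14) = -9 + (-249 - 28) = -9 - 277 = -286)
O = -15674/3 (O = -8/3 + (-340/((5/9)/(-3)²) - 1*(-286)) = -8/3 + (-340/((5/9)*(⅑)) + 286) = -8/3 + (-340/5/81 + 286) = -8/3 + (-340*81/5 + 286) = -8/3 + (-5508 + 286) = -8/3 - 5222 = -15674/3 ≈ -5224.7)
-O = -1*(-15674/3) = 15674/3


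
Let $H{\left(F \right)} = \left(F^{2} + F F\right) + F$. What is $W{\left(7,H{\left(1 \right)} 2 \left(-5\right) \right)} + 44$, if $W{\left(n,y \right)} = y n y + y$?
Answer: $6314$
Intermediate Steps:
$H{\left(F \right)} = F + 2 F^{2}$ ($H{\left(F \right)} = \left(F^{2} + F^{2}\right) + F = 2 F^{2} + F = F + 2 F^{2}$)
$W{\left(n,y \right)} = y + n y^{2}$ ($W{\left(n,y \right)} = n y y + y = n y^{2} + y = y + n y^{2}$)
$W{\left(7,H{\left(1 \right)} 2 \left(-5\right) \right)} + 44 = 1 \left(1 + 2 \cdot 1\right) 2 \left(-5\right) \left(1 + 7 \cdot 1 \left(1 + 2 \cdot 1\right) 2 \left(-5\right)\right) + 44 = 1 \left(1 + 2\right) 2 \left(-5\right) \left(1 + 7 \cdot 1 \left(1 + 2\right) 2 \left(-5\right)\right) + 44 = 1 \cdot 3 \cdot 2 \left(-5\right) \left(1 + 7 \cdot 1 \cdot 3 \cdot 2 \left(-5\right)\right) + 44 = 3 \cdot 2 \left(-5\right) \left(1 + 7 \cdot 3 \cdot 2 \left(-5\right)\right) + 44 = 6 \left(-5\right) \left(1 + 7 \cdot 6 \left(-5\right)\right) + 44 = - 30 \left(1 + 7 \left(-30\right)\right) + 44 = - 30 \left(1 - 210\right) + 44 = \left(-30\right) \left(-209\right) + 44 = 6270 + 44 = 6314$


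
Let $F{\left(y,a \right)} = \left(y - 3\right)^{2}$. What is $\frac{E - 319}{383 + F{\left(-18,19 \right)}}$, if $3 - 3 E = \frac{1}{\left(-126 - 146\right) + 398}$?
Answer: $- \frac{120205}{311472} \approx -0.38593$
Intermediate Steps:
$E = \frac{377}{378}$ ($E = 1 - \frac{1}{3 \left(\left(-126 - 146\right) + 398\right)} = 1 - \frac{1}{3 \left(-272 + 398\right)} = 1 - \frac{1}{3 \cdot 126} = 1 - \frac{1}{378} = \frac{377}{378} \approx 0.99735$)
$F{\left(y,a \right)} = \left(-3 + y\right)^{2}$
$\frac{E - 319}{383 + F{\left(-18,19 \right)}} = \frac{\frac{377}{378} - 319}{383 + \left(-3 - 18\right)^{2}} = - \frac{120205}{378 \left(383 + \left(-21\right)^{2}\right)} = - \frac{120205}{378 \left(383 + 441\right)} = - \frac{120205}{378 \cdot 824} = \left(- \frac{120205}{378}\right) \frac{1}{824} = - \frac{120205}{311472}$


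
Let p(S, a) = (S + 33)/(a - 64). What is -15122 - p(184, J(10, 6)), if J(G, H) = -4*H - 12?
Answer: -1511983/100 ≈ -15120.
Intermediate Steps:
J(G, H) = -12 - 4*H
p(S, a) = (33 + S)/(-64 + a)
-15122 - p(184, J(10, 6)) = -15122 - (33 + 184)/(-64 + (-12 - 4*6)) = -15122 - 217/(-64 + (-12 - 24)) = -15122 - 217/(-64 - 36) = -15122 - 217/(-100) = -15122 - (-1)*217/100 = -15122 - 1*(-217/100) = -15122 + 217/100 = -1511983/100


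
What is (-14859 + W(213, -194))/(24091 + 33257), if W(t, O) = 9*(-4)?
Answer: -1655/6372 ≈ -0.25973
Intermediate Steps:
W(t, O) = -36
(-14859 + W(213, -194))/(24091 + 33257) = (-14859 - 36)/(24091 + 33257) = -14895/57348 = -14895*1/57348 = -1655/6372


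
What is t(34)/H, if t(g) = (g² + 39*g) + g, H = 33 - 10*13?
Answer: -2516/97 ≈ -25.938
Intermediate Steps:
H = -97 (H = 33 - 130 = -97)
t(g) = g² + 40*g
t(34)/H = (34*(40 + 34))/(-97) = (34*74)*(-1/97) = 2516*(-1/97) = -2516/97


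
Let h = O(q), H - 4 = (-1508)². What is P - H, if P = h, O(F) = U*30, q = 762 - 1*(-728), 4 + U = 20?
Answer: -2273588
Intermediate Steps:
U = 16 (U = -4 + 20 = 16)
q = 1490 (q = 762 + 728 = 1490)
H = 2274068 (H = 4 + (-1508)² = 4 + 2274064 = 2274068)
O(F) = 480 (O(F) = 16*30 = 480)
h = 480
P = 480
P - H = 480 - 1*2274068 = 480 - 2274068 = -2273588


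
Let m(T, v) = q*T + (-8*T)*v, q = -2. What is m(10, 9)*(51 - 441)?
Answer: 288600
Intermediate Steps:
m(T, v) = -2*T - 8*T*v (m(T, v) = -2*T + (-8*T)*v = -2*T - 8*T*v)
m(10, 9)*(51 - 441) = (-2*10*(1 + 4*9))*(51 - 441) = -2*10*(1 + 36)*(-390) = -2*10*37*(-390) = -740*(-390) = 288600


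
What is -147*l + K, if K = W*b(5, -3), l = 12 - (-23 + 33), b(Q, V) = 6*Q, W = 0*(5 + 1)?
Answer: -294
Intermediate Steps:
W = 0 (W = 0*6 = 0)
l = 2 (l = 12 - 1*10 = 12 - 10 = 2)
K = 0 (K = 0*(6*5) = 0*30 = 0)
-147*l + K = -147*2 + 0 = -294 + 0 = -294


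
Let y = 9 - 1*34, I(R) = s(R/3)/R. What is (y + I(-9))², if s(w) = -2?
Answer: 49729/81 ≈ 613.94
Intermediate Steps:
I(R) = -2/R
y = -25 (y = 9 - 34 = -25)
(y + I(-9))² = (-25 - 2/(-9))² = (-25 - 2*(-⅑))² = (-25 + 2/9)² = (-223/9)² = 49729/81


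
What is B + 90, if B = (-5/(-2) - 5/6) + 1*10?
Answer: 305/3 ≈ 101.67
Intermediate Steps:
B = 35/3 (B = (-5*(-½) - 5*⅙) + 10 = (5/2 - ⅚) + 10 = 5/3 + 10 = 35/3 ≈ 11.667)
B + 90 = 35/3 + 90 = 305/3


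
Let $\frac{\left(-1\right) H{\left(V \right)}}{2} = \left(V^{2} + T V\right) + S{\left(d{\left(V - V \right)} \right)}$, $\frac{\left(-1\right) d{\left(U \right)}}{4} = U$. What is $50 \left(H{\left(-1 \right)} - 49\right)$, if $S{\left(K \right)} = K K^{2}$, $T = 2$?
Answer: $-2350$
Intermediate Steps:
$d{\left(U \right)} = - 4 U$
$S{\left(K \right)} = K^{3}$
$H{\left(V \right)} = - 4 V - 2 V^{2}$ ($H{\left(V \right)} = - 2 \left(\left(V^{2} + 2 V\right) + \left(- 4 \left(V - V\right)\right)^{3}\right) = - 2 \left(\left(V^{2} + 2 V\right) + \left(\left(-4\right) 0\right)^{3}\right) = - 2 \left(\left(V^{2} + 2 V\right) + 0^{3}\right) = - 2 \left(\left(V^{2} + 2 V\right) + 0\right) = - 2 \left(V^{2} + 2 V\right) = - 4 V - 2 V^{2}$)
$50 \left(H{\left(-1 \right)} - 49\right) = 50 \left(2 \left(-1\right) \left(-2 - -1\right) - 49\right) = 50 \left(2 \left(-1\right) \left(-2 + 1\right) - 49\right) = 50 \left(2 \left(-1\right) \left(-1\right) - 49\right) = 50 \left(2 - 49\right) = 50 \left(-47\right) = -2350$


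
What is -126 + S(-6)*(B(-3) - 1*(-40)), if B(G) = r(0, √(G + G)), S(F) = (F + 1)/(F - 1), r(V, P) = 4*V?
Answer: -682/7 ≈ -97.429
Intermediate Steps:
S(F) = (1 + F)/(-1 + F)
B(G) = 0 (B(G) = 4*0 = 0)
-126 + S(-6)*(B(-3) - 1*(-40)) = -126 + ((1 - 6)/(-1 - 6))*(0 - 1*(-40)) = -126 + (-5/(-7))*(0 + 40) = -126 - ⅐*(-5)*40 = -126 + (5/7)*40 = -126 + 200/7 = -682/7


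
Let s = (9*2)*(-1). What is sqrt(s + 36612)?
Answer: 3*sqrt(4066) ≈ 191.30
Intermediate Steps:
s = -18 (s = 18*(-1) = -18)
sqrt(s + 36612) = sqrt(-18 + 36612) = sqrt(36594) = 3*sqrt(4066)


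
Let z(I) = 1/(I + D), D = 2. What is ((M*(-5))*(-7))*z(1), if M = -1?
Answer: -35/3 ≈ -11.667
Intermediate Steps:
z(I) = 1/(2 + I) (z(I) = 1/(I + 2) = 1/(2 + I))
((M*(-5))*(-7))*z(1) = (-1*(-5)*(-7))/(2 + 1) = (5*(-7))/3 = -35*⅓ = -35/3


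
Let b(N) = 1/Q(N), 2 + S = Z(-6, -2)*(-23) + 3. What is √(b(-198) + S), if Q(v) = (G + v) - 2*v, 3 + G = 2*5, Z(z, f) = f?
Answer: 2*√493845/205 ≈ 6.8560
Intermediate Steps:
G = 7 (G = -3 + 2*5 = -3 + 10 = 7)
Q(v) = 7 - v (Q(v) = (7 + v) - 2*v = 7 - v)
S = 47 (S = -2 + (-2*(-23) + 3) = -2 + (46 + 3) = -2 + 49 = 47)
b(N) = 1/(7 - N)
√(b(-198) + S) = √(-1/(-7 - 198) + 47) = √(-1/(-205) + 47) = √(-1*(-1/205) + 47) = √(1/205 + 47) = √(9636/205) = 2*√493845/205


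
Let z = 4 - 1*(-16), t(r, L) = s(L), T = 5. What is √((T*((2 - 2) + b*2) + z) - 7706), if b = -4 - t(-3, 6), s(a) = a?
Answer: I*√7786 ≈ 88.238*I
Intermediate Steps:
t(r, L) = L
z = 20 (z = 4 + 16 = 20)
b = -10 (b = -4 - 1*6 = -4 - 6 = -10)
√((T*((2 - 2) + b*2) + z) - 7706) = √((5*((2 - 2) - 10*2) + 20) - 7706) = √((5*(0 - 20) + 20) - 7706) = √((5*(-20) + 20) - 7706) = √((-100 + 20) - 7706) = √(-80 - 7706) = √(-7786) = I*√7786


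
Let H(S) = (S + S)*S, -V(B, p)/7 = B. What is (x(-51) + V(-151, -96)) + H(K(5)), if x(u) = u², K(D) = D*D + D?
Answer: 5458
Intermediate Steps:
V(B, p) = -7*B
K(D) = D + D² (K(D) = D² + D = D + D²)
H(S) = 2*S² (H(S) = (2*S)*S = 2*S²)
(x(-51) + V(-151, -96)) + H(K(5)) = ((-51)² - 7*(-151)) + 2*(5*(1 + 5))² = (2601 + 1057) + 2*(5*6)² = 3658 + 2*30² = 3658 + 2*900 = 3658 + 1800 = 5458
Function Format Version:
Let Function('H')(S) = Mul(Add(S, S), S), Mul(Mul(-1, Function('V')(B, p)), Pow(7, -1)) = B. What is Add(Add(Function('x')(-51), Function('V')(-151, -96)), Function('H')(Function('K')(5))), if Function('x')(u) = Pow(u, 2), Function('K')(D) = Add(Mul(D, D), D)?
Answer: 5458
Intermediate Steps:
Function('V')(B, p) = Mul(-7, B)
Function('K')(D) = Add(D, Pow(D, 2)) (Function('K')(D) = Add(Pow(D, 2), D) = Add(D, Pow(D, 2)))
Function('H')(S) = Mul(2, Pow(S, 2)) (Function('H')(S) = Mul(Mul(2, S), S) = Mul(2, Pow(S, 2)))
Add(Add(Function('x')(-51), Function('V')(-151, -96)), Function('H')(Function('K')(5))) = Add(Add(Pow(-51, 2), Mul(-7, -151)), Mul(2, Pow(Mul(5, Add(1, 5)), 2))) = Add(Add(2601, 1057), Mul(2, Pow(Mul(5, 6), 2))) = Add(3658, Mul(2, Pow(30, 2))) = Add(3658, Mul(2, 900)) = Add(3658, 1800) = 5458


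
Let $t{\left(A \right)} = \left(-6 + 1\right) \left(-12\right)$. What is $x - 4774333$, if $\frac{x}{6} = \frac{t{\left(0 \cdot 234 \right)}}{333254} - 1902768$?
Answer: $- \frac{2697847925827}{166627} \approx -1.6191 \cdot 10^{7}$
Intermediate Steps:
$t{\left(A \right)} = 60$ ($t{\left(A \right)} = \left(-5\right) \left(-12\right) = 60$)
$x = - \frac{1902315141036}{166627}$ ($x = 6 \left(\frac{60}{333254} - 1902768\right) = 6 \left(60 \cdot \frac{1}{333254} - 1902768\right) = 6 \left(\frac{30}{166627} - 1902768\right) = 6 \left(- \frac{317052523506}{166627}\right) = - \frac{1902315141036}{166627} \approx -1.1417 \cdot 10^{7}$)
$x - 4774333 = - \frac{1902315141036}{166627} - 4774333 = - \frac{2697847925827}{166627}$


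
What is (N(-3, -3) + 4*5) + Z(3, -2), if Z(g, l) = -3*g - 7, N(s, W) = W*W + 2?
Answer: 15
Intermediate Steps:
N(s, W) = 2 + W**2 (N(s, W) = W**2 + 2 = 2 + W**2)
Z(g, l) = -7 - 3*g
(N(-3, -3) + 4*5) + Z(3, -2) = ((2 + (-3)**2) + 4*5) + (-7 - 3*3) = ((2 + 9) + 20) + (-7 - 9) = (11 + 20) - 16 = 31 - 16 = 15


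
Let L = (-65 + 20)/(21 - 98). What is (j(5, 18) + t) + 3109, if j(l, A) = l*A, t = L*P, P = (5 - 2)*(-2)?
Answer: 246053/77 ≈ 3195.5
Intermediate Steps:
L = 45/77 (L = -45/(-77) = -45*(-1/77) = 45/77 ≈ 0.58442)
P = -6 (P = 3*(-2) = -6)
t = -270/77 (t = (45/77)*(-6) = -270/77 ≈ -3.5065)
j(l, A) = A*l
(j(5, 18) + t) + 3109 = (18*5 - 270/77) + 3109 = (90 - 270/77) + 3109 = 6660/77 + 3109 = 246053/77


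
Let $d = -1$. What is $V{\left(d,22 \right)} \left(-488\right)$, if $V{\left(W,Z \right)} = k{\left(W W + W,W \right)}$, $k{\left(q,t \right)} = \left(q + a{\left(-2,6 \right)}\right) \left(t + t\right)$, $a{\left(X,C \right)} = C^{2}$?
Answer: $35136$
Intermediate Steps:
$k{\left(q,t \right)} = 2 t \left(36 + q\right)$ ($k{\left(q,t \right)} = \left(q + 6^{2}\right) \left(t + t\right) = \left(q + 36\right) 2 t = \left(36 + q\right) 2 t = 2 t \left(36 + q\right)$)
$V{\left(W,Z \right)} = 2 W \left(36 + W + W^{2}\right)$ ($V{\left(W,Z \right)} = 2 W \left(36 + \left(W W + W\right)\right) = 2 W \left(36 + \left(W^{2} + W\right)\right) = 2 W \left(36 + \left(W + W^{2}\right)\right) = 2 W \left(36 + W + W^{2}\right)$)
$V{\left(d,22 \right)} \left(-488\right) = 2 \left(-1\right) \left(36 - \left(1 - 1\right)\right) \left(-488\right) = 2 \left(-1\right) \left(36 - 0\right) \left(-488\right) = 2 \left(-1\right) \left(36 + 0\right) \left(-488\right) = 2 \left(-1\right) 36 \left(-488\right) = \left(-72\right) \left(-488\right) = 35136$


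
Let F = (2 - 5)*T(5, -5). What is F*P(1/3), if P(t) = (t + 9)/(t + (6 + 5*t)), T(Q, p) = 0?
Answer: 0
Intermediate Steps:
P(t) = (9 + t)/(6 + 6*t)
F = 0 (F = (2 - 5)*0 = -3*0 = 0)
F*P(1/3) = 0*((9 + 1/3)/(6*(1 + 1/3))) = 0*((9 + ⅓)/(6*(1 + ⅓))) = 0*((⅙)*(28/3)/(4/3)) = 0*((⅙)*(¾)*(28/3)) = 0*(7/6) = 0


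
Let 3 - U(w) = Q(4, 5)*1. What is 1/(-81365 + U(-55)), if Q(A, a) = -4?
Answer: -1/81358 ≈ -1.2291e-5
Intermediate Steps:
U(w) = 7 (U(w) = 3 - (-4) = 3 - 1*(-4) = 3 + 4 = 7)
1/(-81365 + U(-55)) = 1/(-81365 + 7) = 1/(-81358) = -1/81358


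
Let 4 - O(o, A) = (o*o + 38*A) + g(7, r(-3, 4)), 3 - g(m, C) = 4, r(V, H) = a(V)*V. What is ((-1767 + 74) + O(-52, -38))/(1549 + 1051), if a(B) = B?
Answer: -737/650 ≈ -1.1338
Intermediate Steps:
r(V, H) = V**2 (r(V, H) = V*V = V**2)
g(m, C) = -1 (g(m, C) = 3 - 1*4 = 3 - 4 = -1)
O(o, A) = 5 - o**2 - 38*A (O(o, A) = 4 - ((o*o + 38*A) - 1) = 4 - ((o**2 + 38*A) - 1) = 4 - (-1 + o**2 + 38*A) = 4 + (1 - o**2 - 38*A) = 5 - o**2 - 38*A)
((-1767 + 74) + O(-52, -38))/(1549 + 1051) = ((-1767 + 74) + (5 - 1*(-52)**2 - 38*(-38)))/(1549 + 1051) = (-1693 + (5 - 1*2704 + 1444))/2600 = (-1693 + (5 - 2704 + 1444))*(1/2600) = (-1693 - 1255)*(1/2600) = -2948*1/2600 = -737/650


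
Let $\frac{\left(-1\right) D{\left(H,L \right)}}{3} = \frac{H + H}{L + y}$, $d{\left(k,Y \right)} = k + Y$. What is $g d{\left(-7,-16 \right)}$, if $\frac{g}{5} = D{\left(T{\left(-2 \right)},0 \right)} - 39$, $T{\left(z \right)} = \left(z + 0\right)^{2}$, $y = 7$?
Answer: $\frac{34155}{7} \approx 4879.3$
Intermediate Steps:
$d{\left(k,Y \right)} = Y + k$
$T{\left(z \right)} = z^{2}$
$D{\left(H,L \right)} = - \frac{6 H}{7 + L}$ ($D{\left(H,L \right)} = - 3 \frac{H + H}{L + 7} = - 3 \frac{2 H}{7 + L} = - \frac{6 H}{7 + L}$)
$g = - \frac{1485}{7}$ ($g = 5 \left(- \frac{6 \left(-2\right)^{2}}{7 + 0} - 39\right) = 5 \left(\left(-6\right) 4 \cdot \frac{1}{7} - 39\right) = 5 \left(- \frac{24}{7} - 39\right) = 5 \left(- \frac{297}{7}\right) = - \frac{1485}{7} \approx -212.14$)
$g d{\left(-7,-16 \right)} = - \frac{1485 \left(-16 - 7\right)}{7} = \left(- \frac{1485}{7}\right) \left(-23\right) = \frac{34155}{7}$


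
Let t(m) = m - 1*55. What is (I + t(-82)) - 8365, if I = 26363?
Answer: 17861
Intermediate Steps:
t(m) = -55 + m (t(m) = m - 55 = -55 + m)
(I + t(-82)) - 8365 = (26363 + (-55 - 82)) - 8365 = (26363 - 137) - 8365 = 26226 - 8365 = 17861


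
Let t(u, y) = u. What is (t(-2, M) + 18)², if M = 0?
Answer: 256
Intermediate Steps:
(t(-2, M) + 18)² = (-2 + 18)² = 16² = 256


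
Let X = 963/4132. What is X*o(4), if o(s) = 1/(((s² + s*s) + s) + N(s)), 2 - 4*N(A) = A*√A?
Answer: 321/47518 ≈ 0.0067553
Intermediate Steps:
X = 963/4132 (X = 963*(1/4132) = 963/4132 ≈ 0.23306)
N(A) = ½ - A^(3/2)/4 (N(A) = ½ - A*√A/4 = ½ - A^(3/2)/4)
o(s) = 1/(½ + s + 2*s² - s^(3/2)/4) (o(s) = 1/(((s² + s*s) + s) + (½ - s^(3/2)/4)) = 1/(((s² + s²) + s) + (½ - s^(3/2)/4)) = 1/((2*s² + s) + (½ - s^(3/2)/4)) = 1/((s + 2*s²) + (½ - s^(3/2)/4)) = 1/(½ + s + 2*s² - s^(3/2)/4))
X*o(4) = 963*(4/(2 - 4^(3/2) + 4*4 + 8*4²))/4132 = 963*(4/(2 - 1*8 + 16 + 8*16))/4132 = 963*(4/(2 - 8 + 16 + 128))/4132 = 963*(4/138)/4132 = 963*(4*(1/138))/4132 = (963/4132)*(2/69) = 321/47518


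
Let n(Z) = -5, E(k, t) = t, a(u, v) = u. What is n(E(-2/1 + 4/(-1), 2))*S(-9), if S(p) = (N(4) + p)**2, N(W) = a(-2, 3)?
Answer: -605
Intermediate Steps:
N(W) = -2
S(p) = (-2 + p)**2
n(E(-2/1 + 4/(-1), 2))*S(-9) = -5*(-2 - 9)**2 = -5*(-11)**2 = -5*121 = -605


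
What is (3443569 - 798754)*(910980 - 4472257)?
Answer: -9418918828755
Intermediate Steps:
(3443569 - 798754)*(910980 - 4472257) = 2644815*(-3561277) = -9418918828755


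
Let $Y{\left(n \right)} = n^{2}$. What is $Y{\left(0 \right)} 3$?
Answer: $0$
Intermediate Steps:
$Y{\left(0 \right)} 3 = 0^{2} \cdot 3 = 0 \cdot 3 = 0$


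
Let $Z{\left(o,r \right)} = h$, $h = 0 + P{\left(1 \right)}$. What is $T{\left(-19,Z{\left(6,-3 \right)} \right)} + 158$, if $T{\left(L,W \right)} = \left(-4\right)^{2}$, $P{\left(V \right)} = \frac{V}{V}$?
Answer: $174$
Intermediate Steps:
$P{\left(V \right)} = 1$
$h = 1$ ($h = 0 + 1 = 1$)
$Z{\left(o,r \right)} = 1$
$T{\left(L,W \right)} = 16$
$T{\left(-19,Z{\left(6,-3 \right)} \right)} + 158 = 16 + 158 = 174$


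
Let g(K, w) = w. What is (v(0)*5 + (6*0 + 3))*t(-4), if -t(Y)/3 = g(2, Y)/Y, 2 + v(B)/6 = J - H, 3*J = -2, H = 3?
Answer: 501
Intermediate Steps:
J = -⅔ (J = (⅓)*(-2) = -⅔ ≈ -0.66667)
v(B) = -34 (v(B) = -12 + 6*(-⅔ - 1*3) = -12 + 6*(-⅔ - 3) = -12 + 6*(-11/3) = -12 - 22 = -34)
t(Y) = -3 (t(Y) = -3*Y/Y = -3*1 = -3)
(v(0)*5 + (6*0 + 3))*t(-4) = (-34*5 + (6*0 + 3))*(-3) = (-170 + (0 + 3))*(-3) = (-170 + 3)*(-3) = -167*(-3) = 501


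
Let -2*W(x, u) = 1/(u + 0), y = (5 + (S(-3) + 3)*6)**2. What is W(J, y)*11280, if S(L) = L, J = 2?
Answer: -1128/5 ≈ -225.60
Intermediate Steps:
y = 25 (y = (5 + (-3 + 3)*6)**2 = (5 + 0*6)**2 = (5 + 0)**2 = 5**2 = 25)
W(x, u) = -1/(2*u) (W(x, u) = -1/(2*(u + 0)) = -1/(2*u))
W(J, y)*11280 = -1/2/25*11280 = -1/2*1/25*11280 = -1/50*11280 = -1128/5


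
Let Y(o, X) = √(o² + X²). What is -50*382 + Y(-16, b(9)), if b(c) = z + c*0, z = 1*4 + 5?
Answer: -19100 + √337 ≈ -19082.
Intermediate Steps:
z = 9 (z = 4 + 5 = 9)
b(c) = 9 (b(c) = 9 + c*0 = 9 + 0 = 9)
Y(o, X) = √(X² + o²)
-50*382 + Y(-16, b(9)) = -50*382 + √(9² + (-16)²) = -19100 + √(81 + 256) = -19100 + √337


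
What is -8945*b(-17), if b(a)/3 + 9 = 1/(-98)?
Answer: 23695305/98 ≈ 2.4179e+5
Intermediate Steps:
b(a) = -2649/98 (b(a) = -27 + 3*(1/(-98)) = -27 + 3*(1*(-1/98)) = -27 + 3*(-1/98) = -27 - 3/98 = -2649/98)
-8945*b(-17) = -8945/(1/(-2649/98)) = -8945/(-98/2649) = -8945*(-2649/98) = 23695305/98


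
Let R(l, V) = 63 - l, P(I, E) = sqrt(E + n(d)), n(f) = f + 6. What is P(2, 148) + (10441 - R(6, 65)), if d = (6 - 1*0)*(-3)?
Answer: 10384 + 2*sqrt(34) ≈ 10396.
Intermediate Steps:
d = -18 (d = (6 + 0)*(-3) = 6*(-3) = -18)
n(f) = 6 + f
P(I, E) = sqrt(-12 + E) (P(I, E) = sqrt(E + (6 - 18)) = sqrt(E - 12) = sqrt(-12 + E))
P(2, 148) + (10441 - R(6, 65)) = sqrt(-12 + 148) + (10441 - (63 - 1*6)) = sqrt(136) + (10441 - (63 - 6)) = 2*sqrt(34) + (10441 - 1*57) = 2*sqrt(34) + (10441 - 57) = 2*sqrt(34) + 10384 = 10384 + 2*sqrt(34)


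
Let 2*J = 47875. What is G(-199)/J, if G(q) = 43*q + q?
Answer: -17512/47875 ≈ -0.36579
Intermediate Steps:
G(q) = 44*q
J = 47875/2 (J = (½)*47875 = 47875/2 ≈ 23938.)
G(-199)/J = (44*(-199))/(47875/2) = -8756*2/47875 = -17512/47875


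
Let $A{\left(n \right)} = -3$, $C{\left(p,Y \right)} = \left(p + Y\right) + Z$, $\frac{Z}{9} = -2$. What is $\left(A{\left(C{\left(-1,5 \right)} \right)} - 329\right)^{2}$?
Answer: $110224$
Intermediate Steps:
$Z = -18$ ($Z = 9 \left(-2\right) = -18$)
$C{\left(p,Y \right)} = -18 + Y + p$ ($C{\left(p,Y \right)} = \left(p + Y\right) - 18 = \left(Y + p\right) - 18 = -18 + Y + p$)
$\left(A{\left(C{\left(-1,5 \right)} \right)} - 329\right)^{2} = \left(-3 - 329\right)^{2} = \left(-332\right)^{2} = 110224$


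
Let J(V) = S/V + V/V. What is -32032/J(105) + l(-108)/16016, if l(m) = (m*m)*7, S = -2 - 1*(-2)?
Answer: -4579847/143 ≈ -32027.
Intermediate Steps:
S = 0 (S = -2 + 2 = 0)
J(V) = 1 (J(V) = 0/V + V/V = 0 + 1 = 1)
l(m) = 7*m² (l(m) = m²*7 = 7*m²)
-32032/J(105) + l(-108)/16016 = -32032/1 + (7*(-108)²)/16016 = -32032*1 + (7*11664)*(1/16016) = -32032 + 81648*(1/16016) = -32032 + 729/143 = -4579847/143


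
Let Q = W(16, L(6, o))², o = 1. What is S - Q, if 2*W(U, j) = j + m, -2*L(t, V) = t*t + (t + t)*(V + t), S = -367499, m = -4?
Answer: -368523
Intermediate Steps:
L(t, V) = -t²/2 - t*(V + t) (L(t, V) = -(t*t + (t + t)*(V + t))/2 = -(t² + (2*t)*(V + t))/2 = -(t² + 2*t*(V + t))/2 = -t²/2 - t*(V + t))
W(U, j) = -2 + j/2 (W(U, j) = (j - 4)/2 = (-4 + j)/2 = -2 + j/2)
Q = 1024 (Q = (-2 + (-½*6*(2*1 + 3*6))/2)² = (-2 + (-½*6*(2 + 18))/2)² = (-2 + (-½*6*20)/2)² = (-2 + (½)*(-60))² = (-2 - 30)² = (-32)² = 1024)
S - Q = -367499 - 1*1024 = -367499 - 1024 = -368523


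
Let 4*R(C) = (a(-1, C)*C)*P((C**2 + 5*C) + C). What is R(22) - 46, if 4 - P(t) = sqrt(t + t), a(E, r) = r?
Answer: 438 - 484*sqrt(77) ≈ -3809.1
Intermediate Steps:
P(t) = 4 - sqrt(2)*sqrt(t) (P(t) = 4 - sqrt(t + t) = 4 - sqrt(2*t) = 4 - sqrt(2)*sqrt(t))
R(C) = C**2*(4 - sqrt(2)*sqrt(C**2 + 6*C))/4 (R(C) = ((C*C)*(4 - sqrt(2)*sqrt((C**2 + 5*C) + C)))/4 = (C**2*(4 - sqrt(2)*sqrt(C**2 + 6*C)))/4 = C**2*(4 - sqrt(2)*sqrt(C**2 + 6*C))/4)
R(22) - 46 = (1/4)*22**2*(4 - sqrt(2)*sqrt(22*(6 + 22))) - 46 = (1/4)*484*(4 - sqrt(2)*sqrt(22*28)) - 46 = (1/4)*484*(4 - sqrt(2)*sqrt(616)) - 46 = (1/4)*484*(4 - sqrt(2)*2*sqrt(154)) - 46 = (1/4)*484*(4 - 4*sqrt(77)) - 46 = (484 - 484*sqrt(77)) - 46 = 438 - 484*sqrt(77)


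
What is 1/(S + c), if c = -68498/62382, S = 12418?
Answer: 31191/387295589 ≈ 8.0535e-5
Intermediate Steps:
c = -34249/31191 (c = -68498*1/62382 = -34249/31191 ≈ -1.0980)
1/(S + c) = 1/(12418 - 34249/31191) = 1/(387295589/31191) = 31191/387295589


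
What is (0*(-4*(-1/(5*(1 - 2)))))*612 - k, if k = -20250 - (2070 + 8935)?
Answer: 31255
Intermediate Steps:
k = -31255 (k = -20250 - 1*11005 = -20250 - 11005 = -31255)
(0*(-4*(-1/(5*(1 - 2)))))*612 - k = (0*(-4*(-1/(5*(1 - 2)))))*612 - 1*(-31255) = (0*(-4/((-5*(-1)))))*612 + 31255 = (0*(-4/5))*612 + 31255 = 0*612 + 31255 = 0 + 31255 = 31255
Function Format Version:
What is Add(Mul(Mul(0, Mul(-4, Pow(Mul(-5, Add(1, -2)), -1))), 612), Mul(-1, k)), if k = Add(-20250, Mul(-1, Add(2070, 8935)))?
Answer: 31255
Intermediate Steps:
k = -31255 (k = Add(-20250, Mul(-1, 11005)) = Add(-20250, -11005) = -31255)
Add(Mul(Mul(0, Mul(-4, Pow(Mul(-5, Add(1, -2)), -1))), 612), Mul(-1, k)) = Add(Mul(Mul(0, Mul(-4, Pow(Mul(-5, Add(1, -2)), -1))), 612), Mul(-1, -31255)) = Add(Mul(Mul(0, Mul(-4, Pow(Mul(-5, -1), -1))), 612), 31255) = Add(Mul(Mul(0, Mul(-4, Pow(5, -1))), 612), 31255) = Add(Mul(Mul(0, Mul(-4, Rational(1, 5))), 612), 31255) = Add(Mul(Mul(0, Rational(-4, 5)), 612), 31255) = Add(Mul(0, 612), 31255) = Add(0, 31255) = 31255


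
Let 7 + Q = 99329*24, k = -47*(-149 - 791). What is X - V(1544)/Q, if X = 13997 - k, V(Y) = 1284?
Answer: -71952922971/2383889 ≈ -30183.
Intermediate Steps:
k = 44180 (k = -47*(-940) = -1*(-44180) = 44180)
Q = 2383889 (Q = -7 + 99329*24 = -7 + 2383896 = 2383889)
X = -30183 (X = 13997 - 1*44180 = 13997 - 44180 = -30183)
X - V(1544)/Q = -30183 - 1284/2383889 = -71952922971/2383889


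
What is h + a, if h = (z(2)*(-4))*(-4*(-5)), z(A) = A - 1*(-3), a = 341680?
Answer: 341280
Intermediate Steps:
z(A) = 3 + A (z(A) = A + 3 = 3 + A)
h = -400 (h = ((3 + 2)*(-4))*(-4*(-5)) = (5*(-4))*20 = -20*20 = -400)
h + a = -400 + 341680 = 341280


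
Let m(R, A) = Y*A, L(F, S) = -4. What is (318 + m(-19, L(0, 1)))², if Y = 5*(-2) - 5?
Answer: 142884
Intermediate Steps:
Y = -15 (Y = -10 - 5 = -15)
m(R, A) = -15*A
(318 + m(-19, L(0, 1)))² = (318 - 15*(-4))² = (318 + 60)² = 378² = 142884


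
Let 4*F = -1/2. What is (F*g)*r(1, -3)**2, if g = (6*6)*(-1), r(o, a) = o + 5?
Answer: 162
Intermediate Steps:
F = -1/8 (F = (-1/2)/4 = (-1*1/2)/4 = (1/4)*(-1/2) = -1/8 ≈ -0.12500)
r(o, a) = 5 + o
g = -36 (g = 36*(-1) = -36)
(F*g)*r(1, -3)**2 = (-1/8*(-36))*(5 + 1)**2 = (9/2)*6**2 = (9/2)*36 = 162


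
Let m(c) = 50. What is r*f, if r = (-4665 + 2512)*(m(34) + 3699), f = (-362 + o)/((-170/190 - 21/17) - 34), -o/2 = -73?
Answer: -93856529916/1945 ≈ -4.8255e+7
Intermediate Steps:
o = 146 (o = -2*(-73) = 146)
f = 11628/1945 (f = (-362 + 146)/((-170/190 - 21/17) - 34) = -216/((-170*1/190 - 21*1/17) - 34) = -216/((-17/19 - 21/17) - 34) = -216/(-688/323 - 34) = -216/(-11670/323) = -216*(-323/11670) = 11628/1945 ≈ 5.9784)
r = -8071597 (r = (-4665 + 2512)*(50 + 3699) = -2153*3749 = -8071597)
r*f = -8071597*11628/1945 = -93856529916/1945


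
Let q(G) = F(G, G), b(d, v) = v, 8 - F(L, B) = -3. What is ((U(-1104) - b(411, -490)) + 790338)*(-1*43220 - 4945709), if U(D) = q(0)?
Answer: -3945439621431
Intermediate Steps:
F(L, B) = 11 (F(L, B) = 8 - 1*(-3) = 8 + 3 = 11)
q(G) = 11
U(D) = 11
((U(-1104) - b(411, -490)) + 790338)*(-1*43220 - 4945709) = ((11 - 1*(-490)) + 790338)*(-1*43220 - 4945709) = ((11 + 490) + 790338)*(-43220 - 4945709) = (501 + 790338)*(-4988929) = 790839*(-4988929) = -3945439621431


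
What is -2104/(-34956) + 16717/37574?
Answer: 165853787/328359186 ≈ 0.50510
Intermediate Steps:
-2104/(-34956) + 16717/37574 = -2104*(-1/34956) + 16717*(1/37574) = 526/8739 + 16717/37574 = 165853787/328359186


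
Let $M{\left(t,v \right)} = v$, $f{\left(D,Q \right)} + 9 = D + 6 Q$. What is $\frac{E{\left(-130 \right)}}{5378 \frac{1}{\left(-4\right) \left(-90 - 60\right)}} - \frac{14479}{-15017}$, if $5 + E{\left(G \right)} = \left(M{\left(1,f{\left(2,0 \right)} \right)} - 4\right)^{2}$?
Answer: $\frac{561525631}{40380713} \approx 13.906$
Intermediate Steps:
$f{\left(D,Q \right)} = -9 + D + 6 Q$ ($f{\left(D,Q \right)} = -9 + \left(D + 6 Q\right) = -9 + D + 6 Q$)
$E{\left(G \right)} = 116$ ($E{\left(G \right)} = -5 + \left(\left(-9 + 2 + 6 \cdot 0\right) - 4\right)^{2} = -5 + \left(\left(-9 + 2 + 0\right) - 4\right)^{2} = -5 + \left(-7 - 4\right)^{2} = -5 + \left(-11\right)^{2} = -5 + 121 = 116$)
$\frac{E{\left(-130 \right)}}{5378 \frac{1}{\left(-4\right) \left(-90 - 60\right)}} - \frac{14479}{-15017} = \frac{116}{5378 \frac{1}{\left(-4\right) \left(-90 - 60\right)}} - \frac{14479}{-15017} = \frac{116}{5378 \frac{1}{\left(-4\right) \left(-150\right)}} - - \frac{14479}{15017} = \frac{116}{5378 \cdot \frac{1}{600}} + \frac{14479}{15017} = \frac{116}{\frac{2689}{300}} + \frac{14479}{15017} = 116 \cdot \frac{300}{2689} + \frac{14479}{15017} = \frac{34800}{2689} + \frac{14479}{15017} = \frac{561525631}{40380713}$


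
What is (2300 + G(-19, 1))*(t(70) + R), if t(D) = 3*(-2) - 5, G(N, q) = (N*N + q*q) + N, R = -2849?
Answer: -7558980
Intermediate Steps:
G(N, q) = N + N² + q² (G(N, q) = (N² + q²) + N = N + N² + q²)
t(D) = -11 (t(D) = -6 - 5 = -11)
(2300 + G(-19, 1))*(t(70) + R) = (2300 + (-19 + (-19)² + 1²))*(-11 - 2849) = (2300 + (-19 + 361 + 1))*(-2860) = (2300 + 343)*(-2860) = 2643*(-2860) = -7558980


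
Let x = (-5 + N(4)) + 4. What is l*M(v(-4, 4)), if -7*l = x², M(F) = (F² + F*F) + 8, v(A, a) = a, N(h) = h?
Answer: -360/7 ≈ -51.429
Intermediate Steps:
M(F) = 8 + 2*F² (M(F) = (F² + F²) + 8 = 2*F² + 8 = 8 + 2*F²)
x = 3 (x = (-5 + 4) + 4 = -1 + 4 = 3)
l = -9/7 (l = -⅐*3² = -⅐*9 = -9/7 ≈ -1.2857)
l*M(v(-4, 4)) = -9*(8 + 2*4²)/7 = -9*(8 + 2*16)/7 = -9*(8 + 32)/7 = -9/7*40 = -360/7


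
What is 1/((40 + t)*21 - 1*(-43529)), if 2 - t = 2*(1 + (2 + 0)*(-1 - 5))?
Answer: 1/44873 ≈ 2.2285e-5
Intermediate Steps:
t = 24 (t = 2 - 2*(1 + (2 + 0)*(-1 - 5)) = 2 - 2*(1 + 2*(-6)) = 2 - 2*(1 - 12) = 2 - 2*(-11) = 2 - 1*(-22) = 2 + 22 = 24)
1/((40 + t)*21 - 1*(-43529)) = 1/((40 + 24)*21 - 1*(-43529)) = 1/(64*21 + 43529) = 1/(1344 + 43529) = 1/44873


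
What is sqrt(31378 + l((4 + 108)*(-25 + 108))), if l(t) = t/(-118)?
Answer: sqrt(108952586)/59 ≈ 176.92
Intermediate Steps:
l(t) = -t/118 (l(t) = t*(-1/118) = -t/118)
sqrt(31378 + l((4 + 108)*(-25 + 108))) = sqrt(31378 - (4 + 108)*(-25 + 108)/118) = sqrt(31378 - 56*83/59) = sqrt(31378 - 1/118*9296) = sqrt(31378 - 4648/59) = sqrt(1846654/59) = sqrt(108952586)/59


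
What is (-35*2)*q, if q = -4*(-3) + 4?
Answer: -1120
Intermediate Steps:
q = 16 (q = 12 + 4 = 16)
(-35*2)*q = -35*2*16 = -70*16 = -1120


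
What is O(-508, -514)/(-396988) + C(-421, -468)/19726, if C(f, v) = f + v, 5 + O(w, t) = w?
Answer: -24485921/559356092 ≈ -0.043775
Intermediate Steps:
O(w, t) = -5 + w
O(-508, -514)/(-396988) + C(-421, -468)/19726 = (-5 - 508)/(-396988) + (-421 - 468)/19726 = -513*(-1/396988) - 889*1/19726 = 513/396988 - 127/2818 = -24485921/559356092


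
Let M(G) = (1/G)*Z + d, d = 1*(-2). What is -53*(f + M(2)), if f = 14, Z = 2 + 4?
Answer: -795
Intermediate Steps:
Z = 6
d = -2
M(G) = -2 + 6/G (M(G) = (1/G)*6 - 2 = 6/G - 2 = -2 + 6/G)
-53*(f + M(2)) = -53*(14 + (-2 + 6/2)) = -53*(14 + (-2 + 6*(½))) = -53*(14 + (-2 + 3)) = -53*(14 + 1) = -53*15 = -795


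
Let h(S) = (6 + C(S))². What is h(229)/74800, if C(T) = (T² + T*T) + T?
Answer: 11049583689/74800 ≈ 1.4772e+5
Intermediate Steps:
C(T) = T + 2*T² (C(T) = (T² + T²) + T = 2*T² + T = T + 2*T²)
h(S) = (6 + S*(1 + 2*S))²
h(229)/74800 = (6 + 229*(1 + 2*229))²/74800 = (6 + 229*(1 + 458))²*(1/74800) = (6 + 229*459)²*(1/74800) = (6 + 105111)²*(1/74800) = 105117²*(1/74800) = 11049583689*(1/74800) = 11049583689/74800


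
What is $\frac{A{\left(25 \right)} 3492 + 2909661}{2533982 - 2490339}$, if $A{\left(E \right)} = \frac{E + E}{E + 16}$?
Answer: $\frac{119470701}{1789363} \approx 66.767$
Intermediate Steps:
$A{\left(E \right)} = \frac{2 E}{16 + E}$
$\frac{A{\left(25 \right)} 3492 + 2909661}{2533982 - 2490339} = \frac{2 \cdot 25 \frac{1}{16 + 25} \cdot 3492 + 2909661}{2533982 - 2490339} = \frac{2 \cdot 25 \cdot \frac{1}{41} \cdot 3492 + 2909661}{43643} = \left(2 \cdot 25 \cdot \frac{1}{41} \cdot 3492 + 2909661\right) \frac{1}{43643} = \left(\frac{50}{41} \cdot 3492 + 2909661\right) \frac{1}{43643} = \left(\frac{174600}{41} + 2909661\right) \frac{1}{43643} = \frac{119470701}{41} \cdot \frac{1}{43643} = \frac{119470701}{1789363}$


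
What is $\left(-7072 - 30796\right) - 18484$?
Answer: $-56352$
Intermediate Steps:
$\left(-7072 - 30796\right) - 18484 = -37868 - 18484 = -56352$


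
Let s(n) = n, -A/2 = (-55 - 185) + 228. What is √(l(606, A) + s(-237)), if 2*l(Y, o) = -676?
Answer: 5*I*√23 ≈ 23.979*I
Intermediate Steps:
A = 24 (A = -2*((-55 - 185) + 228) = -2*(-240 + 228) = -2*(-12) = 24)
l(Y, o) = -338 (l(Y, o) = (½)*(-676) = -338)
√(l(606, A) + s(-237)) = √(-338 - 237) = √(-575) = 5*I*√23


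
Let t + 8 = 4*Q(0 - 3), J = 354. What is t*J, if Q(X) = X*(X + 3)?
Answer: -2832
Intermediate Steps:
Q(X) = X*(3 + X)
t = -8 (t = -8 + 4*((0 - 3)*(3 + (0 - 3))) = -8 + 4*(-3*(3 - 3)) = -8 + 4*(-3*0) = -8 + 4*0 = -8 + 0 = -8)
t*J = -8*354 = -2832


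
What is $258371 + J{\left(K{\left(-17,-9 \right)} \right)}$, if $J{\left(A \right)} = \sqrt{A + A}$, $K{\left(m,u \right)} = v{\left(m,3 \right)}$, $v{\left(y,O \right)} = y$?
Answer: $258371 + i \sqrt{34} \approx 2.5837 \cdot 10^{5} + 5.831 i$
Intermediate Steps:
$K{\left(m,u \right)} = m$
$J{\left(A \right)} = \sqrt{2} \sqrt{A}$ ($J{\left(A \right)} = \sqrt{2 A} = \sqrt{2} \sqrt{A}$)
$258371 + J{\left(K{\left(-17,-9 \right)} \right)} = 258371 + \sqrt{2} \sqrt{-17} = 258371 + \sqrt{2} i \sqrt{17} = 258371 + i \sqrt{34}$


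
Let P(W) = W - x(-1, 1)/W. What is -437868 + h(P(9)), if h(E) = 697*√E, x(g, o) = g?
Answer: -437868 + 697*√82/3 ≈ -4.3576e+5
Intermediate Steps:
P(W) = W + 1/W (P(W) = W - (-1)/W = W + 1/W)
-437868 + h(P(9)) = -437868 + 697*√(9 + 1/9) = -437868 + 697*√(9 + ⅑) = -437868 + 697*√(82/9) = -437868 + 697*(√82/3) = -437868 + 697*√82/3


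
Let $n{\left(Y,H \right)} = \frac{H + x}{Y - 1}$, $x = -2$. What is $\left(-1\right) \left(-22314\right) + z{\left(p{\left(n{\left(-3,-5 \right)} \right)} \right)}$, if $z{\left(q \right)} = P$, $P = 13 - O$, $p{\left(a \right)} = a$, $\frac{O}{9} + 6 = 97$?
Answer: $21508$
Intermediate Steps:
$O = 819$ ($O = -54 + 9 \cdot 97 = -54 + 873 = 819$)
$n{\left(Y,H \right)} = \frac{-2 + H}{-1 + Y}$ ($n{\left(Y,H \right)} = \frac{H - 2}{Y - 1} = \frac{-2 + H}{-1 + Y}$)
$P = -806$ ($P = 13 - 819 = -806$)
$z{\left(q \right)} = -806$
$\left(-1\right) \left(-22314\right) + z{\left(p{\left(n{\left(-3,-5 \right)} \right)} \right)} = \left(-1\right) \left(-22314\right) - 806 = 22314 - 806 = 21508$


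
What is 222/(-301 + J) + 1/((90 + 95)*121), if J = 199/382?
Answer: -632740919/856472485 ≈ -0.73878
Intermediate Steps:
J = 199/382 (J = 199*(1/382) = 199/382 ≈ 0.52094)
222/(-301 + J) + 1/((90 + 95)*121) = 222/(-301 + 199/382) + 1/((90 + 95)*121) = 222/(-114783/382) + (1/121)/185 = -382/114783*222 + (1/185)*(1/121) = -28268/38261 + 1/22385 = -632740919/856472485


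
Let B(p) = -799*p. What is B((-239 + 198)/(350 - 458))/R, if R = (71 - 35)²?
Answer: -32759/139968 ≈ -0.23405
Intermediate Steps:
R = 1296 (R = 36² = 1296)
B((-239 + 198)/(350 - 458))/R = -799*(-239 + 198)/(350 - 458)/1296 = -(-32759)/(-108)*(1/1296) = -(-32759)*(-1)/108*(1/1296) = -799*41/108*(1/1296) = -32759/108*1/1296 = -32759/139968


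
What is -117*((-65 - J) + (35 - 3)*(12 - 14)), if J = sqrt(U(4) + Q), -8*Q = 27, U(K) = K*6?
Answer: 15093 + 117*sqrt(330)/4 ≈ 15624.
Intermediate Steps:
U(K) = 6*K
Q = -27/8 (Q = -1/8*27 = -27/8 ≈ -3.3750)
J = sqrt(330)/4 (J = sqrt(6*4 - 27/8) = sqrt(24 - 27/8) = sqrt(165/8) = sqrt(330)/4 ≈ 4.5415)
-117*((-65 - J) + (35 - 3)*(12 - 14)) = -117*((-65 - sqrt(330)/4) + (35 - 3)*(12 - 14)) = -117*((-65 - sqrt(330)/4) + 32*(-2)) = -117*((-65 - sqrt(330)/4) - 64) = -117*(-129 - sqrt(330)/4) = 15093 + 117*sqrt(330)/4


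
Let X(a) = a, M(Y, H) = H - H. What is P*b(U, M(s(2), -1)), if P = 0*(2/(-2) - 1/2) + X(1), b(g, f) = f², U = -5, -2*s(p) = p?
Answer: 0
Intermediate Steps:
s(p) = -p/2
M(Y, H) = 0
P = 1 (P = 0*(2/(-2) - 1/2) + 1 = 0*(2*(-½) - 1*½) + 1 = 0*(-1 - ½) + 1 = 0*(-3/2) + 1 = 0 + 1 = 1)
P*b(U, M(s(2), -1)) = 1*0² = 1*0 = 0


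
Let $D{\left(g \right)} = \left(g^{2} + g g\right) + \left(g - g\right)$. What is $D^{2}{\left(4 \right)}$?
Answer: $1024$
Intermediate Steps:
$D{\left(g \right)} = 2 g^{2}$ ($D{\left(g \right)} = \left(g^{2} + g^{2}\right) + 0 = 2 g^{2} + 0 = 2 g^{2}$)
$D^{2}{\left(4 \right)} = \left(2 \cdot 4^{2}\right)^{2} = \left(2 \cdot 16\right)^{2} = 32^{2} = 1024$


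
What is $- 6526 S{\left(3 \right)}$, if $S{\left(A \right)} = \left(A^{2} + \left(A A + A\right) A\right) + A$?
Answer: $-313248$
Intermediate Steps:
$S{\left(A \right)} = A + A^{2} + A \left(A + A^{2}\right)$ ($S{\left(A \right)} = \left(A^{2} + \left(A^{2} + A\right) A\right) + A = \left(A^{2} + \left(A + A^{2}\right) A\right) + A = \left(A^{2} + A \left(A + A^{2}\right)\right) + A = A + A^{2} + A \left(A + A^{2}\right)$)
$- 6526 S{\left(3 \right)} = - 6526 \cdot 3 \left(1 + 3^{2} + 2 \cdot 3\right) = - 6526 \cdot 3 \left(1 + 9 + 6\right) = - 6526 \cdot 3 \cdot 16 = \left(-6526\right) 48 = -313248$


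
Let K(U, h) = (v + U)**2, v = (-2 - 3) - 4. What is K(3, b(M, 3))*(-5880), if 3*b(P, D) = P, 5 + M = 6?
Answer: -211680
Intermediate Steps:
M = 1 (M = -5 + 6 = 1)
v = -9 (v = -5 - 4 = -9)
b(P, D) = P/3
K(U, h) = (-9 + U)**2
K(3, b(M, 3))*(-5880) = (-9 + 3)**2*(-5880) = (-6)**2*(-5880) = 36*(-5880) = -211680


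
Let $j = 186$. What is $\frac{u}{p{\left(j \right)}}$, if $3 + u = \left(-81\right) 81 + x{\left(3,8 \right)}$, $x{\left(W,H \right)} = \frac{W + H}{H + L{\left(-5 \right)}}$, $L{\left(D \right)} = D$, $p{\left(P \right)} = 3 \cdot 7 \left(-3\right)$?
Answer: $\frac{19681}{189} \approx 104.13$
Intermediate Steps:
$p{\left(P \right)} = -63$ ($p{\left(P \right)} = 21 \left(-3\right) = -63$)
$x{\left(W,H \right)} = \frac{H + W}{-5 + H}$ ($x{\left(W,H \right)} = \frac{W + H}{H - 5} = \frac{H + W}{-5 + H}$)
$u = - \frac{19681}{3}$ ($u = -3 - \left(6561 - \frac{8 + 3}{-5 + 8}\right) = -3 - \left(6561 - \frac{1}{3} \cdot 11\right) = -3 + \left(-6561 + \frac{1}{3} \cdot 11\right) = -3 + \left(-6561 + \frac{11}{3}\right) = -3 - \frac{19672}{3} = - \frac{19681}{3} \approx -6560.3$)
$\frac{u}{p{\left(j \right)}} = - \frac{19681}{3 \left(-63\right)} = \left(- \frac{19681}{3}\right) \left(- \frac{1}{63}\right) = \frac{19681}{189}$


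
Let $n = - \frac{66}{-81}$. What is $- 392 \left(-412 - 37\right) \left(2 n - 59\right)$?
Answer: $- \frac{272636392}{27} \approx -1.0098 \cdot 10^{7}$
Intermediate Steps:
$n = \frac{22}{27}$ ($n = \left(-66\right) \left(- \frac{1}{81}\right) = \frac{22}{27} \approx 0.81481$)
$- 392 \left(-412 - 37\right) \left(2 n - 59\right) = - 392 \left(-412 - 37\right) \left(2 \cdot \frac{22}{27} - 59\right) = - 392 \left(- 449 \left(\frac{44}{27} - 59\right)\right) = - 392 \left(\left(-449\right) \left(- \frac{1549}{27}\right)\right) = \left(-392\right) \frac{695501}{27} = - \frac{272636392}{27}$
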